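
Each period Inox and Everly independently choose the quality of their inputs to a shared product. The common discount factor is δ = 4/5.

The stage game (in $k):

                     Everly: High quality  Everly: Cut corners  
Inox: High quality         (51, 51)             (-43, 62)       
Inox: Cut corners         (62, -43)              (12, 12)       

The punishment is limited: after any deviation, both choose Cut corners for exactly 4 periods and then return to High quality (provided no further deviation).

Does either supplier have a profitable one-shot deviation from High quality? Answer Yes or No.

IC: δ+…+δ^4 ≥ (62−51)/(51−12) = 11/39.
At δ = 4/5: partial sum = 2.3616 ≥ 0.2821. Cooperation sustainable.

No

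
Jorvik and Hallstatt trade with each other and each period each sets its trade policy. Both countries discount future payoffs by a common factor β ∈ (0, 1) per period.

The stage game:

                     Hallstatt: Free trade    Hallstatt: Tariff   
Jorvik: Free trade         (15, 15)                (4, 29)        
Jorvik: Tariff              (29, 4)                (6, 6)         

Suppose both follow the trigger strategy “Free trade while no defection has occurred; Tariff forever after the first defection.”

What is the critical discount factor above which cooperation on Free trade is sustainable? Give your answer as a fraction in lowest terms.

Under grim trigger the critical discount factor is (T−C)/(T−P) with T = 29, C = 15, P = 6.
β* = (29−15)/(29−6) = 14/23.

14/23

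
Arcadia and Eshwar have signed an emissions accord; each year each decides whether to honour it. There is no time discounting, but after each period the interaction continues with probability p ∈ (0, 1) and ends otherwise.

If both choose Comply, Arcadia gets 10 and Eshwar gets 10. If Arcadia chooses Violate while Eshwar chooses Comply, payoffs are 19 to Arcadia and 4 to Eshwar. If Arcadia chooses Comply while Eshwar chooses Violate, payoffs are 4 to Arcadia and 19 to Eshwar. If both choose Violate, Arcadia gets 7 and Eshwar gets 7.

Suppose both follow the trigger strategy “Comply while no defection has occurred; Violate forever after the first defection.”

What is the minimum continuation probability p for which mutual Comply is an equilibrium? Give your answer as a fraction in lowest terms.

Expected cooperation value is 10 + p·10 + p²·10 + … = 10/(1−p); deviation gives 19 + p·7/(1−p).
10 ≥ 19(1−p) + 7p ⇒ 12p ≥ 9 ⇒ p ≥ 9/12 = 3/4.

3/4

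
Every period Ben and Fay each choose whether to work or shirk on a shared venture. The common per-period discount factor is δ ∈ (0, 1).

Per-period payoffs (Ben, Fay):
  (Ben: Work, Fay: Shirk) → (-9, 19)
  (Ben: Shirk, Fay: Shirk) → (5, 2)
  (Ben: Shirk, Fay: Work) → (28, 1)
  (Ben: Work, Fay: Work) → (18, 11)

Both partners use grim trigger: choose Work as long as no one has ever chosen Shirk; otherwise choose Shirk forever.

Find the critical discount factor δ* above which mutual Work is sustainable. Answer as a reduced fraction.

Ben's threshold: (28−18)/(28−5) = 10/23.
Fay's threshold: (19−11)/(19−2) = 8/17.
10/23 < 8/17, so Fay binds and δ* = 8/17.

8/17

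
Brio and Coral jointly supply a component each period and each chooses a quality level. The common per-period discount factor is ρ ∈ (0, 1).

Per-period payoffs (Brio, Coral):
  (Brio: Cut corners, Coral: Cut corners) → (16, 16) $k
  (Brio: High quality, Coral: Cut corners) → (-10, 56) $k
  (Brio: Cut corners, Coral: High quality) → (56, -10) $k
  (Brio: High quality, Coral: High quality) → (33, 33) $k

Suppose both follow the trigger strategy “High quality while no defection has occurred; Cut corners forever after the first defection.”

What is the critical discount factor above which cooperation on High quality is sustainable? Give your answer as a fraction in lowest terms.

23/40

Under grim trigger the critical discount factor is (T−C)/(T−P) with T = 56, C = 33, P = 16.
ρ* = (56−33)/(56−16) = 23/40.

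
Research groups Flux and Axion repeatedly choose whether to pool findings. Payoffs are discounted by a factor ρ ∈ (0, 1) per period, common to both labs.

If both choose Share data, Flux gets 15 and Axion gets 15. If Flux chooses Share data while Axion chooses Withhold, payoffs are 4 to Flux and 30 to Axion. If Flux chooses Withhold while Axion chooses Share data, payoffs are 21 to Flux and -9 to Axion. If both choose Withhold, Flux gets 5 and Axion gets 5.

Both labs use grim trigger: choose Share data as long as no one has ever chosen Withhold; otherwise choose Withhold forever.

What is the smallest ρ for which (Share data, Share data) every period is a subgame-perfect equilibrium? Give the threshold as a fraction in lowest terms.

Flux's threshold: (21−15)/(21−5) = 3/8.
Axion's threshold: (30−15)/(30−5) = 3/5.
3/8 < 3/5, so Axion binds and ρ* = 3/5.

3/5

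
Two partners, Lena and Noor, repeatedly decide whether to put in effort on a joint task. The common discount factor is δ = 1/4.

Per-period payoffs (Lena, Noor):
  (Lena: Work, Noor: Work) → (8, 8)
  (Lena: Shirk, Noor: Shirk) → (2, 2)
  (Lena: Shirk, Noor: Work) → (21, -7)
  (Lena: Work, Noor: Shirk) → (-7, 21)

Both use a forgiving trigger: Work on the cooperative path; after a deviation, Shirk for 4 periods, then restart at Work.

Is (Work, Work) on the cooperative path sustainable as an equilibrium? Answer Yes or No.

A one-shot deviation gives 21 now, then 2 for 4 periods, then back to 8.
Gain from deviating: (21−8) today; loss: (8−2) in each of the next 4 periods.
No-deviation condition: (8−2)(δ+…+δ^4) ≥ 21−8, i.e. δ+…+δ^4 ≥ 13/6.
At δ = 1/4: δ+…+δ^4 = 0.3320 < 2.1667.
So cooperation is not sustainable.

No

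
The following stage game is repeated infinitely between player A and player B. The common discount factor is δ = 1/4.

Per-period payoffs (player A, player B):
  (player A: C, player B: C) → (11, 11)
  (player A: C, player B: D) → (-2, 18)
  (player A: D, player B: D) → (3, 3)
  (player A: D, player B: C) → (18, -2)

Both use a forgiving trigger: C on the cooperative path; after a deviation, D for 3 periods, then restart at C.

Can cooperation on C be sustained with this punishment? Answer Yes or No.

A one-shot deviation gives 18 now, then 3 for 3 periods, then back to 11.
Gain from deviating: (18−11) today; loss: (11−3) in each of the next 3 periods.
No-deviation condition: (11−3)(δ+…+δ^3) ≥ 18−11, i.e. δ+…+δ^3 ≥ 7/8.
At δ = 1/4: δ+…+δ^3 = 0.3281 < 0.8750.
So cooperation is not sustainable.

No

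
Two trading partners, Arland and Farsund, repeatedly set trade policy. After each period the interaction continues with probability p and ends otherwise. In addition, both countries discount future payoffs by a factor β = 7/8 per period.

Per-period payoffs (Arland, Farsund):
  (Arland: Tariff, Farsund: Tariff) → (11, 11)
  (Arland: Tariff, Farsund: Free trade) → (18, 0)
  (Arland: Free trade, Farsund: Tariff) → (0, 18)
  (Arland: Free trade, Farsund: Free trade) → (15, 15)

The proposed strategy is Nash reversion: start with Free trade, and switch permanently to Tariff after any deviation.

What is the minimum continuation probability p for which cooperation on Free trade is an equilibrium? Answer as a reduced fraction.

Expected continuation weight on next period's payoff is β·p = 7/8·p, which plays the role of the discount factor.
Cooperation requires 7/8·p ≥ (18−15)/(18−11) = 3/7, hence p ≥ 24/49.

24/49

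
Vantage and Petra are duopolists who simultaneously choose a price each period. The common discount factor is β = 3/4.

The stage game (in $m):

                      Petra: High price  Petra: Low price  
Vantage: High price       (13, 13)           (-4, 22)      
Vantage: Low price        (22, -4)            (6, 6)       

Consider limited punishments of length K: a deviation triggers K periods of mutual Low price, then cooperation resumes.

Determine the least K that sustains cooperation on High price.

2

IC: β(1−β^K)/(1−β) ≥ (22−13)/(13−6) = 9/7.
With β = 3/4: need 1 − β^K ≥ 9/7·(1−3/4)/(3/4), i.e. β^K ≤ 0.5714.
Since (3/4)^1 = 0.7500 and (3/4)^2 = 0.5625, the smallest such K is 2.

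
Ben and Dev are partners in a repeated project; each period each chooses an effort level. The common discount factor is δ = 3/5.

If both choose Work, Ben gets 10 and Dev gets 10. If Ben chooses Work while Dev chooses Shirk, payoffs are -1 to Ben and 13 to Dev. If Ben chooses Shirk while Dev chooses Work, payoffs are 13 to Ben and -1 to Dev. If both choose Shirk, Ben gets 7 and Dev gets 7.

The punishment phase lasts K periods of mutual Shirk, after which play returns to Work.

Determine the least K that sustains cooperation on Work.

No profitable deviation requires (10−7)(δ+…+δ^K) ≥ 13−10, i.e. δ+…+δ^K ≥ 1 ≈ 1.0000.
With δ = 3/5, the partial sums are K=1: 0.6000, K=2: 0.9600, K=3: 1.1760.
K = 3 is the first length at which the sum reaches 1.0000.

3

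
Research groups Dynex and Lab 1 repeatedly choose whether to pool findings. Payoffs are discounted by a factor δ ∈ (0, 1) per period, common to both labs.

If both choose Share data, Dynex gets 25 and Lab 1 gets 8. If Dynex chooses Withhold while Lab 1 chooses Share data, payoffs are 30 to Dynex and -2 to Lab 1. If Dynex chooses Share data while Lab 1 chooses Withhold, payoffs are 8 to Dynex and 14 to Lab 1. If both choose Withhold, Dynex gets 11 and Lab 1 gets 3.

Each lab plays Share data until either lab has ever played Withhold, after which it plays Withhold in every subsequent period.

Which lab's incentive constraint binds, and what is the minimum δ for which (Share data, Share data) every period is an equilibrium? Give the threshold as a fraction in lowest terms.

Lab 1; δ ≥ 6/11

For Dynex: deviation gain 30−25 = 5, per-period punishment loss 25−11 = 14. IC gives δ ≥ 5/19.
For Lab 1: gain 6, loss 5 per period, so δ ≥ 6/11.
The tighter constraint is Lab 1's, so cooperation needs δ ≥ 6/11.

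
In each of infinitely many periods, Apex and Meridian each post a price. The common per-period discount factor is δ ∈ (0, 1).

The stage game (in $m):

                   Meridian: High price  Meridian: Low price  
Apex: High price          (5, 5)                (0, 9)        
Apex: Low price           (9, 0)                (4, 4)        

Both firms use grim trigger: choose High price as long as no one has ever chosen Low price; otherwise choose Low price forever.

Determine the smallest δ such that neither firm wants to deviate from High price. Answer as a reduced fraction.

4/5

Cooperation forever yields 5 each period: 5/(1−δ).
Deviating yields 9 once, then 4 forever: 9 + 4δ/(1−δ).
No profitable deviation requires 5/(1−δ) ≥ 9 + 4δ/(1−δ).
Multiplying by (1−δ): 5 ≥ 9(1−δ) + 4δ = 9 − 5δ.
So 5δ ≥ 4, i.e. δ ≥ 4/5.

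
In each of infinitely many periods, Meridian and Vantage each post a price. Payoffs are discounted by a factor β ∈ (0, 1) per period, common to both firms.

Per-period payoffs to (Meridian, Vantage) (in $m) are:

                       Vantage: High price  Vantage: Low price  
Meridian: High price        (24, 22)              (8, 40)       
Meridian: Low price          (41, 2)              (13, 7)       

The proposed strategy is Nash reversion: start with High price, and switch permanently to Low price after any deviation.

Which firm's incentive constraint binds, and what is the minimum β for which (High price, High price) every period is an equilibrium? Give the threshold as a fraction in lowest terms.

Meridian; β ≥ 17/28

Meridian's threshold: (41−24)/(41−13) = 17/28.
Vantage's threshold: (40−22)/(40−7) = 6/11.
17/28 > 6/11, so Meridian binds and β* = 17/28.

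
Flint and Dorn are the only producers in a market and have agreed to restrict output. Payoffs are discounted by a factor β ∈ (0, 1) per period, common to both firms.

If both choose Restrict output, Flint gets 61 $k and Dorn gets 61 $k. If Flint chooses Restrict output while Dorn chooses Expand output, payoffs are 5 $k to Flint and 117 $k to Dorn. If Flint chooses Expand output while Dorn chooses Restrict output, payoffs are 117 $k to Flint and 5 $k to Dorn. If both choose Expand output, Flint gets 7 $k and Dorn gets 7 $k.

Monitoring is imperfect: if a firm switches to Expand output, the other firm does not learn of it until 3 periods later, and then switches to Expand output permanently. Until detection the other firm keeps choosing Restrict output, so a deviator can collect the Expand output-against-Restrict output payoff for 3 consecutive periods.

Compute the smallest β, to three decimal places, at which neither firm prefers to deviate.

The best deviation is to choose Expand output for all 3 undetected periods, earning 117 each, then 7 forever once detected.
Deviation value: 117(1−β^3)/(1−β) + 7β^3/(1−β); cooperation value: 61/(1−β).
IC: 61 ≥ 117(1−β^3) + 7β^3 = 117 − 110β^3.
So β^3 ≥ 56/110 = 28/55, giving β ≥ (28/55)^(1/3) ≈ 0.798.

0.798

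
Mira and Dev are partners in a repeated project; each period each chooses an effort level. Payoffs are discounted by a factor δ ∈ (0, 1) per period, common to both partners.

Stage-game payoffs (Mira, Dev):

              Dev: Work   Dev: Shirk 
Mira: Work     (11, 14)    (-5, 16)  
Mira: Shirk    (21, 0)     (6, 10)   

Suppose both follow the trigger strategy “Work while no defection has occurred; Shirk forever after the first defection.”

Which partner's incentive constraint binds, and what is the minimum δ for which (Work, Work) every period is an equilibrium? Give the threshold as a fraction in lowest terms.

Mira: cooperation gives 11 each period; deviation gives 21 once then 6 forever.
  11/(1−δ) ≥ 21 + 6δ/(1−δ) ⇒ δ ≥ 10/15 = 2/3.
Dev: cooperation gives 14 each period; deviation gives 16 once then 10 forever.
  δ ≥ 2/6 = 1/3.
Both must hold, so the binding constraint is Mira's: δ ≥ 2/3.

Mira; δ ≥ 2/3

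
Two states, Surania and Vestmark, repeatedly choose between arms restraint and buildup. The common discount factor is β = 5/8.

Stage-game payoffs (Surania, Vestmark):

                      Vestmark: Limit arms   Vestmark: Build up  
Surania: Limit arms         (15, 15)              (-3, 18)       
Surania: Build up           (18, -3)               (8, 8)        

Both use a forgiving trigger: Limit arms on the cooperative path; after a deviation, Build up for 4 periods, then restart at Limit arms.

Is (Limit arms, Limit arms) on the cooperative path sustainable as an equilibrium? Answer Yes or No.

Yes

IC: β+…+β^4 ≥ (18−15)/(15−8) = 3/7.
At β = 5/8: partial sum = 1.4124 ≥ 0.4286. Cooperation sustainable.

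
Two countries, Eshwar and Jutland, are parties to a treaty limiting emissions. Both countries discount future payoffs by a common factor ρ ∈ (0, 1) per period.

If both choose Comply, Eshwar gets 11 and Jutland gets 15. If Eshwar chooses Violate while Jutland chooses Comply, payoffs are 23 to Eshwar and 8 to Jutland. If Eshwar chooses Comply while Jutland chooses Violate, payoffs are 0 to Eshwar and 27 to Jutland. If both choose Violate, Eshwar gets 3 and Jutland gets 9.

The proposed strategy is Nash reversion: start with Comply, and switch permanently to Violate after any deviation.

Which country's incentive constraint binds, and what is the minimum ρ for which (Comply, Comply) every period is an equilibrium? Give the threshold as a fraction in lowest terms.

For Eshwar: deviation gain 23−11 = 12, per-period punishment loss 11−3 = 8. IC gives ρ ≥ 12/20 = 3/5.
For Jutland: gain 12, loss 6 per period, so ρ ≥ 12/18 = 2/3.
The tighter constraint is Jutland's, so cooperation needs ρ ≥ 2/3.

Jutland; ρ ≥ 2/3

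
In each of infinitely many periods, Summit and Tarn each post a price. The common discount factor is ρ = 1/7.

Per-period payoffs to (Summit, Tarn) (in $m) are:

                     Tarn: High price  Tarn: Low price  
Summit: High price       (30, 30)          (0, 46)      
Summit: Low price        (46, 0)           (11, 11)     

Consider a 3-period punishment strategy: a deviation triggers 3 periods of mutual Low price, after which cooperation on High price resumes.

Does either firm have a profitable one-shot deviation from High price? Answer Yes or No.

Yes

A one-shot deviation gives 46 now, then 11 for 3 periods, then back to 30.
Gain from deviating: (46−30) today; loss: (30−11) in each of the next 3 periods.
No-deviation condition: (30−11)(ρ+…+ρ^3) ≥ 46−30, i.e. ρ+…+ρ^3 ≥ 16/19.
At ρ = 1/7: ρ+…+ρ^3 = 0.1662 < 0.8421.
So cooperation is not sustainable.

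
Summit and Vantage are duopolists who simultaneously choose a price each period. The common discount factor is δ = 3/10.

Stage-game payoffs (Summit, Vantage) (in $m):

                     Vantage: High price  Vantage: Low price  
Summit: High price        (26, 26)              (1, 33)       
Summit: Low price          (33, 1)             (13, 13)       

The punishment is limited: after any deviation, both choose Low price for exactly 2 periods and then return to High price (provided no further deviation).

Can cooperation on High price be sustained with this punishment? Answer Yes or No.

No

Comparing payoff streams over the 3 periods until play realigns: cooperate → 26(1+δ+…+δ^2); deviate → 33 + 13(δ+…+δ^2).
Cooperation is sustained iff (26−13)(δ+…+δ^2) ≥ 33−26.
δ+…+δ^2 = 3/10·(1−(3/10)^2)/(1−3/10) = 0.3900, and (33−26)/(26−13) = 0.5385.
0.3900 < 0.5385, so cooperation is not sustainable.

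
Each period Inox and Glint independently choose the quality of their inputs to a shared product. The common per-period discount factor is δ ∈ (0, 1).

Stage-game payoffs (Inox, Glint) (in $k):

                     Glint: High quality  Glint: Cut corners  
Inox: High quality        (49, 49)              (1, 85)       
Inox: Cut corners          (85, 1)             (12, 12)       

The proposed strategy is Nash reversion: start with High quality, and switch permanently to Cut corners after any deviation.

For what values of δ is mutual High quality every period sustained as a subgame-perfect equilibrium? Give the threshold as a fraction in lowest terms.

One-period gain from deviating is 85 − 49 = 36. The loss is 49 − 12 = 37 in every subsequent period, with present value 37·δ/(1−δ).
Deviation is unprofitable when 37·δ/(1−δ) ≥ 36, i.e. δ/(1−δ) ≥ 36/37.
Equivalently δ ≥ 36/(36+37) = 36/73.

36/73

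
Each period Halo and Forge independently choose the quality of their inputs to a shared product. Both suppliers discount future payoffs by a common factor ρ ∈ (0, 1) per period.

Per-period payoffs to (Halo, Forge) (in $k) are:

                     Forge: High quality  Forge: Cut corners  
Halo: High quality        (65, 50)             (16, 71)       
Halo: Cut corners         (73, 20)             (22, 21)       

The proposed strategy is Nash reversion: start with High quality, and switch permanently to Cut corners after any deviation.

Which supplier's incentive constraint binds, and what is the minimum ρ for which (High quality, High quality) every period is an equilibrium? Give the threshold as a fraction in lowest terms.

Forge; ρ ≥ 21/50

Halo's threshold: (73−65)/(73−22) = 8/51.
Forge's threshold: (71−50)/(71−21) = 21/50.
8/51 < 21/50, so Forge binds and ρ* = 21/50.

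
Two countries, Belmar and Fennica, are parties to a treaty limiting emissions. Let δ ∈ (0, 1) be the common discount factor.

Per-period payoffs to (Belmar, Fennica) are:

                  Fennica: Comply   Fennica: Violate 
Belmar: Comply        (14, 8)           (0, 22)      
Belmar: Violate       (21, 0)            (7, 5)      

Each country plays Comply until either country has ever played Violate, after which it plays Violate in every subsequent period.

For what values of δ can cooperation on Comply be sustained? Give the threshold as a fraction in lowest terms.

14/17

Belmar's threshold: (21−14)/(21−7) = 1/2.
Fennica's threshold: (22−8)/(22−5) = 14/17.
1/2 < 14/17, so Fennica binds and δ* = 14/17.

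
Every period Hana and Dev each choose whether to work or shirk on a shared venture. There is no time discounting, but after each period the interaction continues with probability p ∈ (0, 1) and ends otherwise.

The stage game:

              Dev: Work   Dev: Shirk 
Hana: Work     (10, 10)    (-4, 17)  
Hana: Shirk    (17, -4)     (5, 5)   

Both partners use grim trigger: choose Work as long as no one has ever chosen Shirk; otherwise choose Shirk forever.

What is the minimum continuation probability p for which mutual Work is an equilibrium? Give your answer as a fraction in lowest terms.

Expected cooperation value is 10 + p·10 + p²·10 + … = 10/(1−p); deviation gives 17 + p·5/(1−p).
10 ≥ 17(1−p) + 5p ⇒ 12p ≥ 7 ⇒ p ≥ 7/12.

7/12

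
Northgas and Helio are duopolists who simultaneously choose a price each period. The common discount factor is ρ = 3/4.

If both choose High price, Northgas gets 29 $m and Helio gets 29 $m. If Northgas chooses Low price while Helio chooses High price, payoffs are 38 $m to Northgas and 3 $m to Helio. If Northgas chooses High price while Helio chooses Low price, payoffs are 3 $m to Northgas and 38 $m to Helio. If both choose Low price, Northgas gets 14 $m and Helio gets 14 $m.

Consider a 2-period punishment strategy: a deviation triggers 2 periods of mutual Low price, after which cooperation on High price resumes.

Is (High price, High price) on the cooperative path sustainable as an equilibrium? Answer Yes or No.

A one-shot deviation gives 38 now, then 14 for 2 periods, then back to 29.
Gain from deviating: (38−29) today; loss: (29−14) in each of the next 2 periods.
No-deviation condition: (29−14)(ρ+…+ρ^2) ≥ 38−29, i.e. ρ+…+ρ^2 ≥ 3/5.
At ρ = 3/4: ρ+…+ρ^2 = 1.3125 ≥ 0.6000.
So cooperation is sustainable.

Yes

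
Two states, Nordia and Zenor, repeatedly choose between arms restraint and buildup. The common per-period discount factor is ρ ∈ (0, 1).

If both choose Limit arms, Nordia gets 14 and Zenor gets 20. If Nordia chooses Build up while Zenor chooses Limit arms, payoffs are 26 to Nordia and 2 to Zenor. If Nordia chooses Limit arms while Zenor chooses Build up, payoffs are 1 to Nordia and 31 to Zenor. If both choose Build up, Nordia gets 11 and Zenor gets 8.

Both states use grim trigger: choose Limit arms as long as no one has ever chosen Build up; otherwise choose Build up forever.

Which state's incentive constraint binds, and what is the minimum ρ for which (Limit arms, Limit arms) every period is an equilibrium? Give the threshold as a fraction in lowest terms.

Nordia; ρ ≥ 4/5

Nordia: cooperation gives 14 each period; deviation gives 26 once then 11 forever.
  14/(1−ρ) ≥ 26 + 11ρ/(1−ρ) ⇒ ρ ≥ 12/15 = 4/5.
Zenor: cooperation gives 20 each period; deviation gives 31 once then 8 forever.
  ρ ≥ 11/23.
Both must hold, so the binding constraint is Nordia's: ρ ≥ 4/5.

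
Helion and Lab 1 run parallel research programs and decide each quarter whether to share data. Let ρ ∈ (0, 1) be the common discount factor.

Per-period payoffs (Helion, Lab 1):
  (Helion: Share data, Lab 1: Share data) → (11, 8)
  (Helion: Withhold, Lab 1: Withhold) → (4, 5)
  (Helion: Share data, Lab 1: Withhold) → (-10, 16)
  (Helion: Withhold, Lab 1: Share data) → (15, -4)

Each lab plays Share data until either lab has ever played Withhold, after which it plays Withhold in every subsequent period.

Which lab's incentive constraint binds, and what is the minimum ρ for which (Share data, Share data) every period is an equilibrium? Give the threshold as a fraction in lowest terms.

For Helion: deviation gain 15−11 = 4, per-period punishment loss 11−4 = 7. IC gives ρ ≥ 4/11.
For Lab 1: gain 8, loss 3 per period, so ρ ≥ 8/11.
The tighter constraint is Lab 1's, so cooperation needs ρ ≥ 8/11.

Lab 1; ρ ≥ 8/11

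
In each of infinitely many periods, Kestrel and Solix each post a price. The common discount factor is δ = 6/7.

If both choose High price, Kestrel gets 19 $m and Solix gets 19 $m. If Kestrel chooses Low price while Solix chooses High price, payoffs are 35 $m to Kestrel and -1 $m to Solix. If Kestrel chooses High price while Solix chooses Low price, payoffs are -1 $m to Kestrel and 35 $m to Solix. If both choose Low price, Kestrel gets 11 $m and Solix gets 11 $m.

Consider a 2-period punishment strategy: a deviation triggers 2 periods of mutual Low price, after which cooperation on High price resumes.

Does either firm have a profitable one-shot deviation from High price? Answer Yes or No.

IC: δ+…+δ^2 ≥ (35−19)/(19−11) = 2.
At δ = 6/7: partial sum = 1.5918 < 2.0000. Cooperation not sustainable.

Yes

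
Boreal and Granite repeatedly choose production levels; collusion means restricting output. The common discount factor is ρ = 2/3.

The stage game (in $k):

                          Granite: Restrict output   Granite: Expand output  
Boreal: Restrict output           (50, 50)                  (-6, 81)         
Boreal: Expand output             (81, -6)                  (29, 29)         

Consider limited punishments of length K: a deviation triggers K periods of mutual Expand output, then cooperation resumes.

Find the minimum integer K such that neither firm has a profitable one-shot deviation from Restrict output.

4

No profitable deviation requires (50−29)(ρ+…+ρ^K) ≥ 81−50, i.e. ρ+…+ρ^K ≥ 31/21 ≈ 1.4762.
With ρ = 2/3, the partial sums are K=1: 0.6667, K=2: 1.1111, K=3: 1.4074, K=4: 1.6049.
K = 4 is the first length at which the sum reaches 1.4762.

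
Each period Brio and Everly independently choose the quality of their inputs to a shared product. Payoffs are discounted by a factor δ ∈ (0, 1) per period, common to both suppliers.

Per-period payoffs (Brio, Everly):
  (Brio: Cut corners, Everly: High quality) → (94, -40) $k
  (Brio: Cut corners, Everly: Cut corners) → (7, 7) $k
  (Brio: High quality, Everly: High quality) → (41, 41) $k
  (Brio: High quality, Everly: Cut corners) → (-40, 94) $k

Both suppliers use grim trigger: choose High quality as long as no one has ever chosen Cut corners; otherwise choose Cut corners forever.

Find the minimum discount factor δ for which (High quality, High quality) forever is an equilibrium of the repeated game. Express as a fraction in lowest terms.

53/87

41/(1−δ) ≥ 94 + 7δ/(1−δ)
41 ≥ 94 − 87δ
δ ≥ 53/87.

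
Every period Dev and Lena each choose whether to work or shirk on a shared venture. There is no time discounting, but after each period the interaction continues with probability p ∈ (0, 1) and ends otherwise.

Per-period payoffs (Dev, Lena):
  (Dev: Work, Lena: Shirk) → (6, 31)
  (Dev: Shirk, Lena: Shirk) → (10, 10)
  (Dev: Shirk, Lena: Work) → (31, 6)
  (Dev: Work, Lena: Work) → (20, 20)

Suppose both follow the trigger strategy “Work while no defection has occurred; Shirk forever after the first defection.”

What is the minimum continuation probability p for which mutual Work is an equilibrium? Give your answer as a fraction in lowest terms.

11/21

With no time discounting, the continuation probability p plays the role of the discount factor.
Grim-trigger IC: 20/(1−p) ≥ 31 + 10p/(1−p) ⇒ p ≥ (31−20)/(31−10) = 11/21.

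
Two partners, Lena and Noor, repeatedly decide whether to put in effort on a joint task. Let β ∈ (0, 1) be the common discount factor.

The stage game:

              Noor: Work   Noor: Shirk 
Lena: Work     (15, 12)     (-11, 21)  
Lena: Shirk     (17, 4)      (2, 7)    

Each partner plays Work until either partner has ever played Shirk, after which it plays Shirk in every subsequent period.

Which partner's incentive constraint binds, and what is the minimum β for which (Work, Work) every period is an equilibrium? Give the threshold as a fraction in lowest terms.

Lena's threshold: (17−15)/(17−2) = 2/15.
Noor's threshold: (21−12)/(21−7) = 9/14.
2/15 < 9/14, so Noor binds and β* = 9/14.

Noor; β ≥ 9/14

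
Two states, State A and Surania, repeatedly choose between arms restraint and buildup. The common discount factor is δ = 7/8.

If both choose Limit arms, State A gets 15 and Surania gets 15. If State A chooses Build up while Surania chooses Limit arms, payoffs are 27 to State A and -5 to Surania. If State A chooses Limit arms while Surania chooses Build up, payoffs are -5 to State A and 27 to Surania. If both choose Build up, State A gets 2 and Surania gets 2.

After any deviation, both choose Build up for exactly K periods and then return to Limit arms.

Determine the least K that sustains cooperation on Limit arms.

No profitable deviation requires (15−2)(δ+…+δ^K) ≥ 27−15, i.e. δ+…+δ^K ≥ 12/13 ≈ 0.9231.
With δ = 7/8, the partial sums are K=1: 0.8750, K=2: 1.6406.
K = 2 is the first length at which the sum reaches 0.9231.

2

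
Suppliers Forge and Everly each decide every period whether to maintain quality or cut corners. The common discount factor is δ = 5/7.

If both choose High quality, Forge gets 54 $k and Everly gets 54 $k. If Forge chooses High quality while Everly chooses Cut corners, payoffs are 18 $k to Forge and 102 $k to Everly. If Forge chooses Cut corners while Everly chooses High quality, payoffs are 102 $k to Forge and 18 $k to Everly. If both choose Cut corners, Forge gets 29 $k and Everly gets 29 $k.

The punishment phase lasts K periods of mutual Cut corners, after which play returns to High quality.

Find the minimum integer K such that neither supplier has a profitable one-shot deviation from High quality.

5

Need Σ_{k=1}^{K} δ^k ≥ (102−54)/(54−29) = 1.9200 at δ = 5/7.
At K = 4 the sum is 1.8492 < 1.9200; at K = 5 it is 2.0352 ≥ 1.9200.
So the minimum punishment length is K = 5.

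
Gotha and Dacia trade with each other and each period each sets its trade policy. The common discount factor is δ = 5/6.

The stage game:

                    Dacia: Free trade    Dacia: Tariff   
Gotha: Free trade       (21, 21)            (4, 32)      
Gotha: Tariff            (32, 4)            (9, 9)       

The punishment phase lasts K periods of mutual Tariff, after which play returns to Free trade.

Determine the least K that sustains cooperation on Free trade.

No profitable deviation requires (21−9)(δ+…+δ^K) ≥ 32−21, i.e. δ+…+δ^K ≥ 11/12 ≈ 0.9167.
With δ = 5/6, the partial sums are K=1: 0.8333, K=2: 1.5278.
K = 2 is the first length at which the sum reaches 0.9167.

2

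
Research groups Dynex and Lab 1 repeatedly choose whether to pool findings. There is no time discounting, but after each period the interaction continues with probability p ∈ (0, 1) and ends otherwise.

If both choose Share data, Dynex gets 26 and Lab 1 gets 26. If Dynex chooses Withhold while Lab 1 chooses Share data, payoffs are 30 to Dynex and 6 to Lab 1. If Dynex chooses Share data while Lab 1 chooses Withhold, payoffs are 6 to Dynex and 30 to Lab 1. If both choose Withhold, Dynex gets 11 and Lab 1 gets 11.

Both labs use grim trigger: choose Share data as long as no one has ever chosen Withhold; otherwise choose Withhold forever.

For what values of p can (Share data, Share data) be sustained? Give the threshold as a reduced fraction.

4/19

Expected cooperation value is 26 + p·26 + p²·26 + … = 26/(1−p); deviation gives 30 + p·11/(1−p).
26 ≥ 30(1−p) + 11p ⇒ 19p ≥ 4 ⇒ p ≥ 4/19.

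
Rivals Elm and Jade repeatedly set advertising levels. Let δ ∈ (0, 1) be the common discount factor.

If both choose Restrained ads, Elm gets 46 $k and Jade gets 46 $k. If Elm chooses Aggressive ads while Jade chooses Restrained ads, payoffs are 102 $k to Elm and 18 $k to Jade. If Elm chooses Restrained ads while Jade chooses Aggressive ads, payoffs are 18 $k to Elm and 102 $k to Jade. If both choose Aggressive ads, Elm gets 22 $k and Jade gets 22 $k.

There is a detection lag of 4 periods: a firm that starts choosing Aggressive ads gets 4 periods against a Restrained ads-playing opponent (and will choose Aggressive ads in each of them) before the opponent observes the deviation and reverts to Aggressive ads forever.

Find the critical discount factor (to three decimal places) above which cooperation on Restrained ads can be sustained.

A deviator earns 102 for 4 periods, then 22 forever; cooperating earns 46 forever. Multiplying the IC by (1−δ):
46 ≥ 102(1−δ^4) + 22δ^4, so 80·δ^4 ≥ 56 and δ^4 ≥ 7/10.
δ ≥ (7/10)^(1/4) ≈ 0.915.

0.915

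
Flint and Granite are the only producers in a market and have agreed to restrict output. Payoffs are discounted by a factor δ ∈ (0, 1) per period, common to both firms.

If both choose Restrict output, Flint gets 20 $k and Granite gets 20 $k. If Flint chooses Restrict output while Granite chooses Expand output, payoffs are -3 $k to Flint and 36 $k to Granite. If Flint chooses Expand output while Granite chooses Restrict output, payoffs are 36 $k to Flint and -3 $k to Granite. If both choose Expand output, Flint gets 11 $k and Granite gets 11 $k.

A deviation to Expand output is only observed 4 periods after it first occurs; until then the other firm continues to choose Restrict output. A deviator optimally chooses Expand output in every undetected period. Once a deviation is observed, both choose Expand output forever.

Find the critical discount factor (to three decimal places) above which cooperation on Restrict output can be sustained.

0.894

Deviating for the 4 undetected periods gains 36−20 = 16 per period over cooperation, then loses 20−11 = 9 per period forever once punishment starts.
Gain: 16(1 + δ + … + δ^3); loss: 9·δ^4/(1−δ).
No profitable deviation ⇔ 16(1−δ^4) ≤ 9·δ^4, i.e. δ^4 ≥ 16/(16+9) = 16/25.
Hence δ ≥ (16/25)^(1/4) ≈ 0.894.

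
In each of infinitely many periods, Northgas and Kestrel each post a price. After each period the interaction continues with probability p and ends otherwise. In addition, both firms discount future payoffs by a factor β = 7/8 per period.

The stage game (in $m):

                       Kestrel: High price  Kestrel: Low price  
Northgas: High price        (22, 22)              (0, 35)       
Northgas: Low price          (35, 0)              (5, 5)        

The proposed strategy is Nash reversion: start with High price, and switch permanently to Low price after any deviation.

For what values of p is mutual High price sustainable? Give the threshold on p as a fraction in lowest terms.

52/105

With continuation probability p and discount β, the effective per-period discount factor is βp.
Grim-trigger IC: βp ≥ (35−22)/(35−5) = 13/30.
So p ≥ (13/30)/(7/8) = 52/105.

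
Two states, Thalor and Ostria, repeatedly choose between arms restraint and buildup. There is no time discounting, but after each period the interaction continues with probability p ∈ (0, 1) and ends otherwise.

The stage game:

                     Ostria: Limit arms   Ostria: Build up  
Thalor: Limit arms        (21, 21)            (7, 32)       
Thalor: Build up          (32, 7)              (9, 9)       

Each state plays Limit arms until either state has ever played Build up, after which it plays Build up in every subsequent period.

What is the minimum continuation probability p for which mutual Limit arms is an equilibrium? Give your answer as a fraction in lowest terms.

11/23

Expected cooperation value is 21 + p·21 + p²·21 + … = 21/(1−p); deviation gives 32 + p·9/(1−p).
21 ≥ 32(1−p) + 9p ⇒ 23p ≥ 11 ⇒ p ≥ 11/23.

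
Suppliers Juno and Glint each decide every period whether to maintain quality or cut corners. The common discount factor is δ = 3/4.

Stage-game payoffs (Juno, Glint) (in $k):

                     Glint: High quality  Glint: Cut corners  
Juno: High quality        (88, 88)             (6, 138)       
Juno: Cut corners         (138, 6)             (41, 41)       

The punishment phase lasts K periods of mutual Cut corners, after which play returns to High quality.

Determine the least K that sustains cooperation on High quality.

IC: δ(1−δ^K)/(1−δ) ≥ (138−88)/(88−41) = 50/47.
With δ = 3/4: need 1 − δ^K ≥ 50/47·(1−3/4)/(3/4), i.e. δ^K ≤ 0.6454.
Since (3/4)^1 = 0.7500 and (3/4)^2 = 0.5625, the smallest such K is 2.

2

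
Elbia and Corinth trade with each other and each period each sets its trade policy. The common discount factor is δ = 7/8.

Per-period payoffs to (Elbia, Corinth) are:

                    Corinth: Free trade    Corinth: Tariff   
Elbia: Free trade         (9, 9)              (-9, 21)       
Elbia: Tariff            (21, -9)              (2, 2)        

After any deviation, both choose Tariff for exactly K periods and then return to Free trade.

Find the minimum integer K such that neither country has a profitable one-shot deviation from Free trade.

3

No profitable deviation requires (9−2)(δ+…+δ^K) ≥ 21−9, i.e. δ+…+δ^K ≥ 12/7 ≈ 1.7143.
With δ = 7/8, the partial sums are K=1: 0.8750, K=2: 1.6406, K=3: 2.3105.
K = 3 is the first length at which the sum reaches 1.7143.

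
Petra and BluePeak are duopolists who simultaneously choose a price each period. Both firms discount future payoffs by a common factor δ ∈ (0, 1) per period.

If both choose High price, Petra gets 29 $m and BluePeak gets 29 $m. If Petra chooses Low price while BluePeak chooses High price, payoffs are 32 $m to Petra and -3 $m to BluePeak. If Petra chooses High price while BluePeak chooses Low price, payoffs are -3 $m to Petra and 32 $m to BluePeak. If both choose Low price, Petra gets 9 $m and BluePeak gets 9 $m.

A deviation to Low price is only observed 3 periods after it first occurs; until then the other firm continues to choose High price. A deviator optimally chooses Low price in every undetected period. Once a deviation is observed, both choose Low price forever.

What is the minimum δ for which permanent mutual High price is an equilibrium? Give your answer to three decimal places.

0.507

The best deviation is to choose Low price for all 3 undetected periods, earning 32 each, then 9 forever once detected.
Deviation value: 32(1−δ^3)/(1−δ) + 9δ^3/(1−δ); cooperation value: 29/(1−δ).
IC: 29 ≥ 32(1−δ^3) + 9δ^3 = 32 − 23δ^3.
So δ^3 ≥ 3/23, giving δ ≥ (3/23)^(1/3) ≈ 0.507.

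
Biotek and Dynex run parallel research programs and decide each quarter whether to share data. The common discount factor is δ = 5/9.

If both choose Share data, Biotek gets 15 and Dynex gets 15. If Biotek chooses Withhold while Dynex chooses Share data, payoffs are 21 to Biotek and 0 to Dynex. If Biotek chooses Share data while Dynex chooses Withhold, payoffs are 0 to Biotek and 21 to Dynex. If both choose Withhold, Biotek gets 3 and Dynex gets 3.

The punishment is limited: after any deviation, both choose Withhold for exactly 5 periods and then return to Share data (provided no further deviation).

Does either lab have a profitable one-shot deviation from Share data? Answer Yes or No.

No

IC: δ+…+δ^5 ≥ (21−15)/(15−3) = 1/2.
At δ = 5/9: partial sum = 1.1838 ≥ 0.5000. Cooperation sustainable.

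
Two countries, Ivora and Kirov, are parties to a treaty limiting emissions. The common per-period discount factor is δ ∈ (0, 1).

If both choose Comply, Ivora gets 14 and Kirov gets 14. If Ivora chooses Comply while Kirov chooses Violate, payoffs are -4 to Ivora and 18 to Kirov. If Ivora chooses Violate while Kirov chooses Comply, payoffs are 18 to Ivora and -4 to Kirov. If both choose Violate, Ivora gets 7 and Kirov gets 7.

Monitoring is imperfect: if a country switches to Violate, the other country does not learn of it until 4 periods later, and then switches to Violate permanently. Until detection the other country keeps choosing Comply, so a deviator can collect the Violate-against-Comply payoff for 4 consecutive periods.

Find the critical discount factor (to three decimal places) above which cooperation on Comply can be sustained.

Deviating for the 4 undetected periods gains 18−14 = 4 per period over cooperation, then loses 14−7 = 7 per period forever once punishment starts.
Gain: 4(1 + δ + … + δ^3); loss: 7·δ^4/(1−δ).
No profitable deviation ⇔ 4(1−δ^4) ≤ 7·δ^4, i.e. δ^4 ≥ 4/(4+7) = 4/11.
Hence δ ≥ (4/11)^(1/4) ≈ 0.777.

0.777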